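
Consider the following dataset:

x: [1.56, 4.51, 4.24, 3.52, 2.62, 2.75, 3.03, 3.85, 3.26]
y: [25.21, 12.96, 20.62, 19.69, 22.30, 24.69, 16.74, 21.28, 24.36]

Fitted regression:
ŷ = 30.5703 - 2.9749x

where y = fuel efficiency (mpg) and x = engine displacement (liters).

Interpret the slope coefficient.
An increase of one liter in engine displacement is associated with a 2.9749 mpg decrease in predicted fuel efficiency.

β₁ = -2.9749 is the change in predicted fuel efficiency (mpg) per additional liter of engine displacement.

Interpretation:
- Engine displacement up by 1 liter → predicted fuel efficiency decreases by 2.9749 mpg
- This is a linear approximation: the same per-unit change is assumed across the whole observed x range
- The slope describes association in these data, not necessarily a causal effect

(β₀ = 30.5703 is the fitted value at x = 0 and is not part of the slope interpretation.)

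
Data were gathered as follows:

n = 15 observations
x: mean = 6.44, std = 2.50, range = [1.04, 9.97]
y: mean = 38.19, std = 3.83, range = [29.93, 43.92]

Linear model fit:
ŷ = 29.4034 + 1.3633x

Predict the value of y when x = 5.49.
ŷ = 36.8879

Plug x = 5.49 into the fitted line:

ŷ = 29.4034 + 1.3633 × 5.49
ŷ = 29.4034 + 7.4845
ŷ = 36.8879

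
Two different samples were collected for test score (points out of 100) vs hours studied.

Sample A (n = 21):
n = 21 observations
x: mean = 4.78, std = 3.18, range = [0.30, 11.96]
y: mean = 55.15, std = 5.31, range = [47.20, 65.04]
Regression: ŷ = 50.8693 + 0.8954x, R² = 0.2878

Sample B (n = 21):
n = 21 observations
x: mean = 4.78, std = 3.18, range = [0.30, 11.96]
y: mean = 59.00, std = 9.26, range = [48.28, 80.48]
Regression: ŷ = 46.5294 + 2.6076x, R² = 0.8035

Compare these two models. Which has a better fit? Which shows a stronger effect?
Model B has the better fit (R² = 0.8035 vs 0.2878). Model B shows the stronger effect (|β₁| = 2.6076 vs 0.8954).

Model Comparison:

Goodness of fit (R²):
- Model A: R² = 0.2878 → 28.78% of variance in test score explained
- Model B: R² = 0.8035 → 80.35% of variance in test score explained
- 0.8035 > 0.2878 → Model B has the better fit

Which has the larger per-hour effect? (|β₁|)
- Model A: β₁ = 0.8954 → predicted test score rises 0.8954 points per additional hour of study time
- Model B: β₁ = 2.6076 → predicted test score rises 2.6076 points per additional hour of study time
- |0.8954| < |2.6076| → Model B shows the stronger marginal effect

Notes:
- The two samples could reflect different populations, time periods, or measurement quality.
- A steeper slope doesn't make a better model if the scatter around the line is large.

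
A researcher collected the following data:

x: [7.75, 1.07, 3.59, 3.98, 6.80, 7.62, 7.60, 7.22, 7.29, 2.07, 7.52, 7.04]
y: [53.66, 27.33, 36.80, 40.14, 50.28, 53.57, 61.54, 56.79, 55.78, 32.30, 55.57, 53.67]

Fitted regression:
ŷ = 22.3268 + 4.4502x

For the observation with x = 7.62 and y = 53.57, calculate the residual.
Residual = -2.6673

The residual is the difference between the actual value and the predicted value:

Residual = y - ŷ

Step 1: Calculate predicted value
ŷ = 22.3268 + 4.4502 × 7.62
ŷ = 56.2373

Step 2: Calculate residual
Residual = 53.57 - 56.2373
Residual = -2.6673

Sign check: y < ŷ, so the point is below the line and the fit overestimates here.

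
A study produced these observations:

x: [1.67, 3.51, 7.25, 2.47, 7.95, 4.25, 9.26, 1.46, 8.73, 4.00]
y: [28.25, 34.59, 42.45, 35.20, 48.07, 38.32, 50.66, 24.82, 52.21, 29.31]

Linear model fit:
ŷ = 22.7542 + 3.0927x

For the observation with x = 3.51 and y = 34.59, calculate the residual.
Residual = 0.9804

The residual is the difference between the actual value and the predicted value:

Residual = y - ŷ

Step 1: Calculate predicted value
ŷ = 22.7542 + 3.0927 × 3.51
ŷ = 33.6096

Step 2: Calculate residual
Residual = 34.59 - 33.6096
Residual = 0.9804

Sign check: y > ŷ, so the point is above the line and the fit underestimates here.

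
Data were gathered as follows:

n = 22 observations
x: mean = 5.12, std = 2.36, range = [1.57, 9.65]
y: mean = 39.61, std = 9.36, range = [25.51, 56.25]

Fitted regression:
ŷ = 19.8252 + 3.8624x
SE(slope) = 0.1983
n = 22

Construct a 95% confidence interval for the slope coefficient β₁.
The 95% CI for β₁ is (3.4487, 4.2761)

Confidence interval for the slope:

The 95% CI for β₁ is: β̂₁ ± t*(α/2, n-2) × SE(β̂₁)

Step 1: Find critical t-value
- Confidence level = 0.95
- Degrees of freedom = n - 2 = 22 - 2 = 20
- t*(α/2, 20) = 2.0860

Step 2: Calculate margin of error
Margin = 2.0860 × 0.1983 = 0.4137

Step 3: Construct interval
CI = 3.8624 ± 0.4137
CI = (3.4487, 4.2761)

Interpretation: We are 95% confident that the true slope β₁ lies between 3.4487 and 4.2761.
The interval does not include 0, suggesting a significant linear relationship.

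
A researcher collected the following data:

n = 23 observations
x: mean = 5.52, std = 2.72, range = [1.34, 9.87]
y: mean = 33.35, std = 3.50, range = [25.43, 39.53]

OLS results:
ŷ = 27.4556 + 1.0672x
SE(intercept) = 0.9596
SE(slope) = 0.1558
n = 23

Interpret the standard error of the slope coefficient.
The slope 1.0672 is pinned down to within about ±0.1558 (one SE) by these data — relative uncertainty 14.6%, i.e. precise.

SE(β̂₁) = s / √Sxx, where s is the residual standard deviation and Sxx = Σ(x − x̄)². It is the yardstick for how far β̂₁ = 1.0672 could plausibly be from the true slope.

Relative precision:
- SE / |β̂₁| = 0.1558 / 1.0672 = 14.6%
- Rule of thumb (under 20%: precise; 20% to under 50%: moderately precise; 50% or more: imprecise) → precise

Link to interval estimation: a confidence interval for β₁ is β̂₁ ± t* × 0.1558, so SE sets the half-width per unit of t*.

What drives SE(β̂₁): wider spread of x values → smaller SE.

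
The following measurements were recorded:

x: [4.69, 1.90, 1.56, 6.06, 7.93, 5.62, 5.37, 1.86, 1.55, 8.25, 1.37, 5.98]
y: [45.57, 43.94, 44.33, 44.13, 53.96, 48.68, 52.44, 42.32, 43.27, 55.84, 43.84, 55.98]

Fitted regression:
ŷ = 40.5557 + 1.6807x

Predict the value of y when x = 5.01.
ŷ = 48.9760

To predict y for x = 5.01, substitute into the regression equation:

ŷ = 40.5557 + 1.6807 × 5.01
ŷ = 40.5557 + 8.4203
ŷ = 48.9760

This is the fitted mean response at that x — an individual observation would come with a wider prediction interval.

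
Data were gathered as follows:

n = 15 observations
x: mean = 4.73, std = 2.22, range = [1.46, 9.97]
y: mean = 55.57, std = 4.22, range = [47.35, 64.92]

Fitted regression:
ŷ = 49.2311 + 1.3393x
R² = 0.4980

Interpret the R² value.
The model explains 49.80% of the variance in y (R² = 0.4980), leaving 50.20% unexplained; the fit is moderate.

R² = 1 − SS_res/SS_tot compares the residual scatter to the total scatter of y about its mean.

Here R² = 0.4980:
- Explained: 49.80% of the variation in y
- Unexplained (residual): 100% − 49.80% = 50.20%
- Rule of thumb (below 0.3 weak; 0.3 to below 0.7 moderate; 0.7 and above strong) → moderate

Equivalently, for simple linear regression R² = r², so |r| = √0.4980 ≈ 0.7057.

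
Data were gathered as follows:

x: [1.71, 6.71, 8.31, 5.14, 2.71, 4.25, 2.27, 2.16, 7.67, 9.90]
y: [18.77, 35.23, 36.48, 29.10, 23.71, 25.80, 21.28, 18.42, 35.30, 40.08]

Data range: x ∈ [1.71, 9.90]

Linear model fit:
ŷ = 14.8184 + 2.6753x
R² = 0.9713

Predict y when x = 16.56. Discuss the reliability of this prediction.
ŷ = 59.1214 (extrapolation — x = 16.56 lies outside [1.71, 9.90], so reliability is low).

Prediction calculation:
ŷ = 14.8184 + 2.6753 × 16.56
ŷ = 59.1214

Reliability:
- Data range: x ∈ [1.71, 9.90]
- Prediction point: x = 16.56 is 6.66 units above the observed range → this is EXTRAPOLATION, not interpolation

Why that matters here:
- There are no observations near this x to validate the fitted line there
- The linear relationship may not hold outside the observed range
- Real relationships often flatten, saturate, or turn nonlinear at extremes

The R² = 0.9713 only validates the fit within [1.71, 9.90]; treat ŷ = 59.1214 with caution.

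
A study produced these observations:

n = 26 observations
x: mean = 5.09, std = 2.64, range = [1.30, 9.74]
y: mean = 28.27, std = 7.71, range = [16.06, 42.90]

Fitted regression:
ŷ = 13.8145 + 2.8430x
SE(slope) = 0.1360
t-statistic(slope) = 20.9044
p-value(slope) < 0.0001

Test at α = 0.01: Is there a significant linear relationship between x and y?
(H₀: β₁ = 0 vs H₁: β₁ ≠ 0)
Since p-value < 0.0001 < α = 0.01, reject H₀ — the slope is significantly different from 0.

Hypothesis test for the slope coefficient:

H₀: β₁ = 0 (no linear relationship)
H₁: β₁ ≠ 0 (linear relationship exists)

Test statistic: t = β̂₁ / SE(β̂₁) = 2.8430 / 0.1360 = 20.9044

With df = 24, the two-sided p-value for |t| = 20.9044 is <0.0001.

Decision rule: reject H₀ if p-value < α.
p-value < 0.0001 < α = 0.01 → reject H₀.

Conclusion: the linear association between x and y is significant at the 1% level.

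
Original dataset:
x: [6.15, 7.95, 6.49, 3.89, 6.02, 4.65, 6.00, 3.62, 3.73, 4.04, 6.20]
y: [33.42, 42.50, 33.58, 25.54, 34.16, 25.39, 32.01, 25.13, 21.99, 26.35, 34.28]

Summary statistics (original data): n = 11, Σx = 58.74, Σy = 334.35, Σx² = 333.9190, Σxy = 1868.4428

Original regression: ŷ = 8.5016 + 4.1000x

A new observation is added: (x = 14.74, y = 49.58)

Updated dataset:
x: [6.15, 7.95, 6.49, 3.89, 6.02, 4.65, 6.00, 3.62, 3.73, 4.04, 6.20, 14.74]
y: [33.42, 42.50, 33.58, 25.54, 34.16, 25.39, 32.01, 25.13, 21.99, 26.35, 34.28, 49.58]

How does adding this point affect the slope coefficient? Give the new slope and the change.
The slope changes from 4.1000 to 2.4527 (change of -1.6473, or -40.2%).

x = 14.74 lies well outside the original x-range [3.62, 7.95] (x̄ ≈ 5.34), so this observation has high leverage and can move the slope substantially.

Step 1: Update the sums with the new point (n goes from 11 to 12)
Σx  = 58.74 + 14.74 = 73.48
Σy  = 334.35 + 49.58 = 383.93
Σx² = 333.9190 + 14.74² = 333.9190 + 217.2676 = 551.1866
Σxy = 1868.4428 + 14.74×49.58 = 1868.4428 + 730.8092 = 2599.2520

Step 2: Recompute the slope with b₁ = (nΣxy − ΣxΣy) / (nΣx² − (Σx)²)
Numerator   = 12×2599.2520 − 73.48×383.93 = 31191.0240 − 28211.1764 = 2979.8476
Denominator = 12×551.1866 − 73.48² = 6614.2392 − 5399.3104 = 1214.9288
b₁(new) = 2979.8476 / 1214.9288 = 2.4527

(Same formula on the original sums: (11×1868.4428 − 58.74×334.35) / (11×333.9190 − 58.74²) = 913.1518 / 222.7214 = 4.1000, matching the given fit.)

Step 3: Change in slope
Δβ₁ = 2.4527 − 4.1000 = -1.6473
Relative change = -1.6473 / 4.1000 × 100% = -40.2%
→ the slope decreases when the point is added.

A high-leverage point only changes the slope if it is off the original line; here y = 49.58 is below the original trend, so the slope decreases.
In practice: refit with and without it and report both if conclusions differ; check such a point for data-entry or measurement error.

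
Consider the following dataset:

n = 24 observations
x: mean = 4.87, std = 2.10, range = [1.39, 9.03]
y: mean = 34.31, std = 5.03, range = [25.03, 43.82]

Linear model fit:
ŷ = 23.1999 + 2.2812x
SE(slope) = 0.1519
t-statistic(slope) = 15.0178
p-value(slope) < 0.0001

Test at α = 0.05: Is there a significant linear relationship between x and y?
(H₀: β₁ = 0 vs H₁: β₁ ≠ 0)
Reject H₀: p-value < 0.0001 < α = 0.05. The linear relationship is significant at the 5% level.

Hypothesis test for the slope coefficient:

H₀: β₁ = 0 (no linear relationship)
H₁: β₁ ≠ 0 (linear relationship exists)

Test statistic: t = β̂₁ / SE(β̂₁) = 2.2812 / 0.1519 = 15.0178

p < 0.0001: how often a slope estimate this far from 0 (in SE units) would arise by chance if β₁ were truly 0.

Decision rule: reject H₀ if p-value < α.
p-value < 0.0001 < α = 0.05 → reject H₀.

There is sufficient evidence at the 5% significance level to conclude that a linear relationship exists between x and y.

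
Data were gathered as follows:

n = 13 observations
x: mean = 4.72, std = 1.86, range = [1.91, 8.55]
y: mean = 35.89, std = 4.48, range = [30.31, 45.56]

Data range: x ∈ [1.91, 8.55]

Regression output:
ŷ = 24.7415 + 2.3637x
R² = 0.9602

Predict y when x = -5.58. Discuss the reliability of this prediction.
ŷ = 11.5521 (extrapolation — x = -5.58 lies outside [1.91, 8.55], so reliability is low).

Prediction calculation:
ŷ = 24.7415 + 2.3637 × (-5.58)
ŷ = 11.5521

Reliability:
- Data range: x ∈ [1.91, 8.55]
- Prediction point: x = -5.58 is 7.49 units below the observed range → this is EXTRAPOLATION, not interpolation

Why that matters here:
- Real relationships often flatten, saturate, or turn nonlinear at extremes
- R² describes fit only over the sampled x values; it says nothing about behaviour beyond them
- The standard error of prediction grows with (x − x̄)², and x = -5.58 is far from x̄ = 4.72

The R² = 0.9602 only validates the fit within [1.91, 8.55]; treat ŷ = 11.5521 with caution.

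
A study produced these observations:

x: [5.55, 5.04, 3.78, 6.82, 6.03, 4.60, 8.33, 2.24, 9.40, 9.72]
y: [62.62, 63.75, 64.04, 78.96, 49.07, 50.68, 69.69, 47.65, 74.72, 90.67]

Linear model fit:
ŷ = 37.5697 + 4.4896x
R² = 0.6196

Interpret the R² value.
About 61.96% of the variability in y is accounted for by the regression on x (R² = 0.6196) — a moderate linear fit.

R² = 1 − SS_res/SS_tot compares the residual scatter to the total scatter of y about its mean.

Here R² = 0.6196:
- Explained: 61.96% of the variation in y
- Unexplained (residual): 100% − 61.96% = 38.04%
- Rule of thumb (below 0.3 weak; 0.3 to below 0.7 moderate; 0.7 and above strong) → moderate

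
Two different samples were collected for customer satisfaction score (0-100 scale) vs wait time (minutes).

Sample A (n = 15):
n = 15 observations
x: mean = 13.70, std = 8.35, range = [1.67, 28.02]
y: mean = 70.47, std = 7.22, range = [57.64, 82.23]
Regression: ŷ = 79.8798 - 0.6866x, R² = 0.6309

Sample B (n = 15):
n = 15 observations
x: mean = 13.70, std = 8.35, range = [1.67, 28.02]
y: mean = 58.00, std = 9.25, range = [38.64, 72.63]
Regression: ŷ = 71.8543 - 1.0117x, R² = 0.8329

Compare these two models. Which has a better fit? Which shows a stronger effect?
Model B has the better fit (R² = 0.8329 vs 0.6309). Model B shows the stronger effect (|β₁| = 1.0117 vs 0.6866).

Model Comparison:

Fit — compare R²:
- Model A: R² = 0.6309 → 63.09% of variance in satisfaction score explained
- Model B: R² = 0.8329 → 83.29% of variance in satisfaction score explained
- 0.8329 > 0.6309 → Model B has the better fit

Which has the larger per-minute effect? (|β₁|)
- Model A: β₁ = -0.6866 → predicted satisfaction score falls 0.6866 points per additional minute of wait time
- Model B: β₁ = -1.0117 → predicted satisfaction score falls 1.0117 points per additional minute of wait time
- |-0.6866| < |-1.0117| → Model B shows the stronger marginal effect

Notes:
- A steeper slope doesn't make a better model if the scatter around the line is large.
- The two samples could reflect different populations, time periods, or measurement quality.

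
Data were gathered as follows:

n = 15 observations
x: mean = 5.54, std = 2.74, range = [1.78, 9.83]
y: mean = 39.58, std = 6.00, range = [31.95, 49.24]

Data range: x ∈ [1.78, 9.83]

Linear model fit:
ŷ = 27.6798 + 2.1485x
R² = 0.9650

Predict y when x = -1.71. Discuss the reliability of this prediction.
ŷ = 24.0059 (extrapolation — x = -1.71 lies outside [1.78, 9.83], so reliability is low).

Prediction calculation:
ŷ = 27.6798 + 2.1485 × (-1.71)
ŷ = 24.0059

Reliability:
- Data range: x ∈ [1.78, 9.83]
- Prediction point: x = -1.71 is 3.49 units below the observed range → this is EXTRAPOLATION, not interpolation

Why that matters here:
- R² describes fit only over the sampled x values; it says nothing about behaviour beyond them
- The standard error of prediction grows with (x − x̄)², and x = -1.71 is far from x̄ = 5.54

A defensible statement: 'if the linear trend continued to x = -1.71, y would be about 24.0059' — the premise is untested.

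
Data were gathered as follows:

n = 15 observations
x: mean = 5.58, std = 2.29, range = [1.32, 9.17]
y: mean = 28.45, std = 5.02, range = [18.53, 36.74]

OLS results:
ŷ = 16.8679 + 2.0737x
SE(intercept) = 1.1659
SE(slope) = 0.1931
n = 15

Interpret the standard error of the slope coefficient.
The slope 2.0737 is pinned down to within about ±0.1931 (one SE) by these data — relative uncertainty 9.3%, i.e. precise.

SE(β̂₁) = s / √Sxx, where s is the residual standard deviation and Sxx = Σ(x − x̄)². It is the yardstick for how far β̂₁ = 2.0737 could plausibly be from the true slope.

Relative precision:
- SE / |β̂₁| = 0.1931 / 2.0737 = 9.3%
- Rule of thumb (under 20%: precise; 20% to under 50%: moderately precise; 50% or more: imprecise) → precise

Link to the t-test: t = β̂₁ / SE(β̂₁) = 2.0737 / 0.1931 = 10.7390, the statistic for H₀: β₁ = 0.

What drives SE(β̂₁): more residual scatter → larger SE.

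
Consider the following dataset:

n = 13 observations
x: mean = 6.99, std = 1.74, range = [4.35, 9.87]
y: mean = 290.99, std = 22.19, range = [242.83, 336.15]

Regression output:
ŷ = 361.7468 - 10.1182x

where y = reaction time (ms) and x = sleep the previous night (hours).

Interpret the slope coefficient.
On average, reaction time is about 10.1182 ms lower for every extra hour of sleep.

The slope β₁ = -10.1182 gives the rate at which the fitted reaction time changes with sleep.

Interpretation:
- Sleep up by 1 hour → predicted reaction time decreases by 10.1182 ms
- The effect is assumed constant over the observed range of x (linearity)
- The slope describes association in these data, not necessarily a causal effect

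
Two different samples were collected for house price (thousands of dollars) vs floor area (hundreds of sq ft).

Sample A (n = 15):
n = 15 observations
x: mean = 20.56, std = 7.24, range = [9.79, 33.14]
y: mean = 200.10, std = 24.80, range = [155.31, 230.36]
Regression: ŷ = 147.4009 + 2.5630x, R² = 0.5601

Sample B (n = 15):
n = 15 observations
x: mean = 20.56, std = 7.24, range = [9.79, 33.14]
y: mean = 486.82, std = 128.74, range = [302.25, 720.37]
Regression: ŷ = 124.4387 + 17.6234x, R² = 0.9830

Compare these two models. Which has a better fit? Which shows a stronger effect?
Model B has the better fit (R² = 0.9830 vs 0.5601). Model B shows the stronger effect (|β₁| = 17.6234 vs 2.5630).

Model Comparison:

Fit — compare R²:
- Model A: R² = 0.5601 → 56.01% of variance in house price explained
- Model B: R² = 0.9830 → 98.30% of variance in house price explained
- 0.9830 > 0.5601 → Model B has the better fit

Effect size (slope magnitude):
- Model A: β₁ = 2.5630 → predicted house price rises 2.5630 thousand dollars per additional hundred sq ft of floor area
- Model B: β₁ = 17.6234 → predicted house price rises 17.6234 thousand dollars per additional hundred sq ft of floor area
- |2.5630| < |17.6234| → Model B shows the stronger marginal effect

Notes:
- The two samples could reflect different populations, time periods, or measurement quality.
- A better fit (higher R²) doesn't necessarily mean a more important relationship.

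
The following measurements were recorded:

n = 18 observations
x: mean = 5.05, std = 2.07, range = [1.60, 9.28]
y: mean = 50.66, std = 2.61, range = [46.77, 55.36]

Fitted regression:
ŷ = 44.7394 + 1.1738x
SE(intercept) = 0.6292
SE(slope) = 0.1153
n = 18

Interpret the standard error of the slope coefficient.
SE(β̂₁) = 0.1153 is the estimated standard deviation of the slope estimate across repeated samples; relative to β̂₁ = 1.1738 that is 9.8%, a precise estimate.

SE(β̂₁) = s / √Sxx, where s is the residual standard deviation and Sxx = Σ(x − x̄)². It is the yardstick for how far β̂₁ = 1.1738 could plausibly be from the true slope.

Relative precision:
- SE / |β̂₁| = 0.1153 / 1.1738 = 9.8%
- Rule of thumb (under 20%: precise; 20% to under 50%: moderately precise; 50% or more: imprecise) → precise

Link to interval estimation: a confidence interval for β₁ is β̂₁ ± t* × 0.1153, so SE sets the half-width per unit of t*.

What drives SE(β̂₁): more residual scatter → larger SE.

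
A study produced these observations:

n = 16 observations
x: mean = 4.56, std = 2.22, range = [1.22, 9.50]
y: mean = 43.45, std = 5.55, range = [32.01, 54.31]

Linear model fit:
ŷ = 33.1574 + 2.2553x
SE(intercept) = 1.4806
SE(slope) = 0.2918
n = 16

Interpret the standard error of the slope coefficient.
SE(β̂₁) = 0.2918 is the estimated standard deviation of the slope estimate across repeated samples; relative to β̂₁ = 2.2553 that is 12.9%, a precise estimate.

SE(β̂₁) = s / √Sxx, where s is the residual standard deviation and Sxx = Σ(x − x̄)². It is the yardstick for how far β̂₁ = 2.2553 could plausibly be from the true slope.

Relative precision:
- SE / |β̂₁| = 0.2918 / 2.2553 = 12.9%
- Rule of thumb (under 20%: precise; 20% to under 50%: moderately precise; 50% or more: imprecise) → precise

Link to interval estimation: a confidence interval for β₁ is β̂₁ ± t* × 0.2918, so SE sets the half-width per unit of t*.

What drives SE(β̂₁): more residual scatter → larger SE; larger n (here n = 16) → smaller SE.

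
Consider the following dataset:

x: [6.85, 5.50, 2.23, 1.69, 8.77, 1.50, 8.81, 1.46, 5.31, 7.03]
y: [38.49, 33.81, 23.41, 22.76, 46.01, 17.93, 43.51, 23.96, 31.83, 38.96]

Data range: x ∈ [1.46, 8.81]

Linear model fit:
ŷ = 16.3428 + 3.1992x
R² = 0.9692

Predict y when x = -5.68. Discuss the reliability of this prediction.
ŷ = -1.8287 (extrapolation — x = -5.68 lies outside [1.46, 8.81], so reliability is low).

Prediction calculation:
ŷ = 16.3428 + 3.1992 × (-5.68)
ŷ = -1.8287

Reliability:
- Data range: x ∈ [1.46, 8.81]
- Prediction point: x = -5.68 is 7.14 units below the observed range → this is EXTRAPOLATION, not interpolation

Why that matters here:
- R² describes fit only over the sampled x values; it says nothing about behaviour beyond them
- The standard error of prediction grows with (x − x̄)², and x = -5.68 is far from x̄ = 4.92
- The linear relationship may not hold outside the observed range

A defensible statement: 'if the linear trend continued to x = -5.68, y would be about -1.8287' — the premise is untested.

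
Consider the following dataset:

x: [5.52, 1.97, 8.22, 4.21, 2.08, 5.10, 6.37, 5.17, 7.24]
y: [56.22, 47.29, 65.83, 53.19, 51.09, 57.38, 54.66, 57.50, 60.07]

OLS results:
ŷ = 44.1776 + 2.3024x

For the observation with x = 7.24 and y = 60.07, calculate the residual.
Residual = -0.7770

The residual is the difference between the actual value and the predicted value:

Residual = y - ŷ

Step 1: Calculate predicted value
ŷ = 44.1776 + 2.3024 × 7.24
ŷ = 60.8470

Step 2: Calculate residual
Residual = 60.07 - 60.8470
Residual = -0.7770

The residual is negative, so the observed y = 60.07 sits below the regression line (the line overestimates it by 0.7770).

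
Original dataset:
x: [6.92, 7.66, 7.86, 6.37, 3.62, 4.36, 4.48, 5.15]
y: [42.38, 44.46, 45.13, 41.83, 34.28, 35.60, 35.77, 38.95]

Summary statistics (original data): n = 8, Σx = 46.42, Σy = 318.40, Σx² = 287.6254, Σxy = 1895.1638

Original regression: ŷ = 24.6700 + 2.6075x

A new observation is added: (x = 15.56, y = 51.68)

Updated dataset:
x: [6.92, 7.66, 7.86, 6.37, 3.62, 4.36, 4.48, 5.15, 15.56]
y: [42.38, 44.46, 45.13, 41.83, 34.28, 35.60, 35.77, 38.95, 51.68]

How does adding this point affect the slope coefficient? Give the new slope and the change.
The slope changes from 2.6075 to 1.4644 (change of -1.1431, or -43.8%).

x = 15.56 lies well outside the original x-range [3.62, 7.86] (x̄ ≈ 5.80), so this observation has high leverage and can move the slope substantially.

Step 1: Update the sums with the new point (n goes from 8 to 9)
Σx  = 46.42 + 15.56 = 61.98
Σy  = 318.40 + 51.68 = 370.08
Σx² = 287.6254 + 15.56² = 287.6254 + 242.1136 = 529.7390
Σxy = 1895.1638 + 15.56×51.68 = 1895.1638 + 804.1408 = 2699.3046

Step 2: Recompute the slope with b₁ = (nΣxy − ΣxΣy) / (nΣx² − (Σx)²)
Numerator   = 9×2699.3046 − 61.98×370.08 = 24293.7414 − 22937.5584 = 1356.1830
Denominator = 9×529.7390 − 61.98² = 4767.6510 − 3841.5204 = 926.1306
b₁(new) = 1356.1830 / 926.1306 = 1.4644

(Same formula on the original sums: (8×1895.1638 − 46.42×318.40) / (8×287.6254 − 46.42²) = 381.1824 / 146.1868 = 2.6075, matching the given fit.)

Step 3: Change in slope
Δβ₁ = 1.4644 − 2.6075 = -1.1431
Relative change = -1.1431 / 2.6075 × 100% = -43.8%
→ the slope decreases when the point is added.

A high-leverage point only changes the slope if it is off the original line; here y = 51.68 is below the original trend, so the slope decreases.
In practice: refit with and without it and report both if conclusions differ; examine leverage (hᵢ) and Cook's distance rather than deleting it automatically.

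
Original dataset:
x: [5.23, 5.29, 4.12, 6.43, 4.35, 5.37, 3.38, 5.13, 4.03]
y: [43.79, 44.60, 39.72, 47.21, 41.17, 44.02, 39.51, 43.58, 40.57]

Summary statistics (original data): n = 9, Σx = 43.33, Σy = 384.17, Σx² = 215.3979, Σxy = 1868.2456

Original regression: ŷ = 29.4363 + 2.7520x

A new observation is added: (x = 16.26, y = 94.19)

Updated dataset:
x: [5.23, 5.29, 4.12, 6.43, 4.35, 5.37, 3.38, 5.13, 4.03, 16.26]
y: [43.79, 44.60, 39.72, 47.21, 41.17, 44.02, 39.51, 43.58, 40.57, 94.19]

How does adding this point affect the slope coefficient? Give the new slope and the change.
New slope β₁ = 4.4048 versus 2.7520 before: a change of +1.6528 (+60.1%).

x = 16.26 lies well outside the original x-range [3.38, 6.43] (x̄ ≈ 4.81), so this observation has high leverage and can move the slope substantially.

Step 1: Update the sums with the new point (n goes from 9 to 10)
Σx  = 43.33 + 16.26 = 59.59
Σy  = 384.17 + 94.19 = 478.36
Σx² = 215.3979 + 16.26² = 215.3979 + 264.3876 = 479.7855
Σxy = 1868.2456 + 16.26×94.19 = 1868.2456 + 1531.5294 = 3399.7750

Step 2: Recompute the slope with b₁ = (nΣxy − ΣxΣy) / (nΣx² − (Σx)²)
Numerator   = 10×3399.7750 − 59.59×478.36 = 33997.7500 − 28505.4724 = 5492.2776
Denominator = 10×479.7855 − 59.59² = 4797.8550 − 3550.9681 = 1246.8869
b₁(new) = 5492.2776 / 1246.8869 = 4.4048

(Same formula on the original sums: (9×1868.2456 − 43.33×384.17) / (9×215.3979 − 43.33²) = 168.1243 / 61.0922 = 2.7520, matching the given fit.)

Step 3: Change in slope
Δβ₁ = 4.4048 − 2.7520 = +1.6528
Relative change = +1.6528 / 2.7520 × 100% = +60.1%
→ the slope increases when the point is added.

A high-leverage point only changes the slope if it is off the original line; here y = 94.19 is above the original trend, so the slope increases.
In practice: examine leverage (hᵢ) and Cook's distance rather than deleting it automatically; check such a point for data-entry or measurement error.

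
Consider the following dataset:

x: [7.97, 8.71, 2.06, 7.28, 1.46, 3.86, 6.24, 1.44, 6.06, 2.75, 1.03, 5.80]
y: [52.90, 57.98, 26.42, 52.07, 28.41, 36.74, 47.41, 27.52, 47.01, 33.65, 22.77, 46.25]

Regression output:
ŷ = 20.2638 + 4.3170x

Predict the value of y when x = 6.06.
ŷ = 46.4248

x = 6.06 lies inside the observed range [1.03, 8.71], so the fitted equation applies directly:

ŷ = 20.2638 + 4.3170 × 6.06
ŷ = 20.2638 + 26.1610
ŷ = 46.4248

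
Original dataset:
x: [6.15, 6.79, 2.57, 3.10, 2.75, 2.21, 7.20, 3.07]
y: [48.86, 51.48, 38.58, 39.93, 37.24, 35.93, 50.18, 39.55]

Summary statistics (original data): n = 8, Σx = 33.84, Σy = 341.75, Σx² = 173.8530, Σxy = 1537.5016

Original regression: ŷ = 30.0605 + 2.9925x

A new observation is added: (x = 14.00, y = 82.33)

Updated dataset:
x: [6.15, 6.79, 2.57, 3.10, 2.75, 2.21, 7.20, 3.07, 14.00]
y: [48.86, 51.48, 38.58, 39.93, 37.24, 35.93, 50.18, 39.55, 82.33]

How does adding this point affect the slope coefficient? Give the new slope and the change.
The slope changes from 2.9925 to 3.7722 (change of +0.7797, or +26.1%).

x = 14.00 lies well outside the original x-range [2.21, 7.20] (x̄ ≈ 4.23), so this observation has high leverage and can move the slope substantially.

Step 1: Update the sums with the new point (n goes from 8 to 9)
Σx  = 33.84 + 14.00 = 47.84
Σy  = 341.75 + 82.33 = 424.08
Σx² = 173.8530 + 14.00² = 173.8530 + 196.0000 = 369.8530
Σxy = 1537.5016 + 14.00×82.33 = 1537.5016 + 1152.6200 = 2690.1216

Step 2: Recompute the slope with b₁ = (nΣxy − ΣxΣy) / (nΣx² − (Σx)²)
Numerator   = 9×2690.1216 − 47.84×424.08 = 24211.0944 − 20287.9872 = 3923.1072
Denominator = 9×369.8530 − 47.84² = 3328.6770 − 2288.6656 = 1040.0114
b₁(new) = 3923.1072 / 1040.0114 = 3.7722

(Same formula on the original sums: (8×1537.5016 − 33.84×341.75) / (8×173.8530 − 33.84²) = 735.1928 / 245.6784 = 2.9925, matching the given fit.)

Step 3: Change in slope
Δβ₁ = 3.7722 − 2.9925 = +0.7797
Relative change = +0.7797 / 2.9925 × 100% = +26.1%
→ the slope increases when the point is added.

A high-leverage point only changes the slope if it is off the original line; here y = 82.33 is above the original trend, so the slope increases.
In practice: examine leverage (hᵢ) and Cook's distance rather than deleting it automatically.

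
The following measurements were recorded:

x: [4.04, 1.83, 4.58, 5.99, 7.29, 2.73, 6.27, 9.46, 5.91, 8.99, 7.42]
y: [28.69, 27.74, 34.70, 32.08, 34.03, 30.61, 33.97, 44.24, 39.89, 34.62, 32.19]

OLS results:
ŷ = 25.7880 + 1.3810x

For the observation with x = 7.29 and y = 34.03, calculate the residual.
Residual = -1.8255

The residual is the difference between the actual value and the predicted value:

Residual = y - ŷ

Step 1: Calculate predicted value
ŷ = 25.7880 + 1.3810 × 7.29
ŷ = 35.8555

Step 2: Calculate residual
Residual = 34.03 - 35.8555
Residual = -1.8255

The residual is negative, so the observed y = 34.03 sits below the regression line (the line overestimates it by 1.8255).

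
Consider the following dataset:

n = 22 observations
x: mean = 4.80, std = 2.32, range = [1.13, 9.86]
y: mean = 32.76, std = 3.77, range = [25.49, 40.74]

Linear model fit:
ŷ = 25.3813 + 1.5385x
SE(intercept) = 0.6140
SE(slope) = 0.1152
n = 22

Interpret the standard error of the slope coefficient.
SE(slope) = 0.1152 measures the uncertainty in the estimated slope. The coefficient is estimated precisely (SE/|β̂₁| = 7.5%).

SE(β̂₁) = 0.1152 says: if we drew many samples of n = 22 from the same population and refit each time, the fitted slopes would scatter with a standard deviation of roughly 0.1152 around the true β₁.

Relative precision:
- SE / |β̂₁| = 0.1152 / 1.5385 = 7.5%
- Rule of thumb (under 20%: precise; 20% to under 50%: moderately precise; 50% or more: imprecise) → precise

Link to interval estimation: a confidence interval for β₁ is β̂₁ ± t* × 0.1152, so SE sets the half-width per unit of t*.

What drives SE(β̂₁): larger n (here n = 22) → smaller SE; more residual scatter → larger SE.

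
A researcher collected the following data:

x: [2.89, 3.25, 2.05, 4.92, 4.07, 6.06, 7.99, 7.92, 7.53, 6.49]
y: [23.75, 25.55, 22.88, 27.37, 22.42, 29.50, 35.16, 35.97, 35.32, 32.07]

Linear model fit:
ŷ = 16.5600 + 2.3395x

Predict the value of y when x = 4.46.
ŷ = 26.9942

Plug x = 4.46 into the fitted line:

ŷ = 16.5600 + 2.3395 × 4.46
ŷ = 16.5600 + 10.4342
ŷ = 26.9942

This is the fitted mean response at that x — an individual observation would come with a wider prediction interval.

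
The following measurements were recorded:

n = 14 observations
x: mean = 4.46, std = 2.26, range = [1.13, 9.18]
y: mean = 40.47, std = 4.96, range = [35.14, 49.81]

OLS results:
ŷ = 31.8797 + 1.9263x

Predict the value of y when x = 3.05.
ŷ = 37.7549

x = 3.05 lies inside the observed range [1.13, 9.18], so the fitted equation applies directly:

ŷ = 31.8797 + 1.9263 × 3.05
ŷ = 31.8797 + 5.8752
ŷ = 37.7549

This is a point prediction; actual observations scatter around it by roughly the residual standard deviation.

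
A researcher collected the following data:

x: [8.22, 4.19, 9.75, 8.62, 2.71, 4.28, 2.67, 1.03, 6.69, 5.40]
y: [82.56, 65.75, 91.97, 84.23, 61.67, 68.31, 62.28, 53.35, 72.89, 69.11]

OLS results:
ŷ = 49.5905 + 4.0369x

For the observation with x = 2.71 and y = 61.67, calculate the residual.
Residual = 1.1395

The residual is the difference between the actual value and the predicted value:

Residual = y - ŷ

Step 1: Calculate predicted value
ŷ = 49.5905 + 4.0369 × 2.71
ŷ = 60.5305

Step 2: Calculate residual
Residual = 61.67 - 60.5305
Residual = 1.1395

Sign check: y > ŷ, so the point is above the line and the fit underestimates here.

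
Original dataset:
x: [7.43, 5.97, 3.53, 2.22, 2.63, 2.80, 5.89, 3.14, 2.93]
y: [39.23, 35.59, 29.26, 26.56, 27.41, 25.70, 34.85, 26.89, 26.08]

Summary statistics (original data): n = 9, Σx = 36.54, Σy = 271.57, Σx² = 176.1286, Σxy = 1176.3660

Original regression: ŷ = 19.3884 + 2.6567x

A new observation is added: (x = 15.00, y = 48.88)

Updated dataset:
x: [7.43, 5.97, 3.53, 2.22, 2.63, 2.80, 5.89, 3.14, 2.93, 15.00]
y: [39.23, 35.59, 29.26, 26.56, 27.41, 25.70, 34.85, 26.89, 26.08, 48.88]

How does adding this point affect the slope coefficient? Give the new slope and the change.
Adding the point moves β₁ from 2.6567 to 1.9039, i.e. it decreases by 0.7528 (-28.3%).

x = 15.00 lies well outside the original x-range [2.22, 7.43] (x̄ ≈ 4.06), so this observation has high leverage and can move the slope substantially.

Step 1: Update the sums with the new point (n goes from 9 to 10)
Σx  = 36.54 + 15.00 = 51.54
Σy  = 271.57 + 48.88 = 320.45
Σx² = 176.1286 + 15.00² = 176.1286 + 225.0000 = 401.1286
Σxy = 1176.3660 + 15.00×48.88 = 1176.3660 + 733.2000 = 1909.5660

Step 2: Recompute the slope with b₁ = (nΣxy − ΣxΣy) / (nΣx² − (Σx)²)
Numerator   = 10×1909.5660 − 51.54×320.45 = 19095.6600 − 16515.9930 = 2579.6670
Denominator = 10×401.1286 − 51.54² = 4011.2860 − 2656.3716 = 1354.9144
b₁(new) = 2579.6670 / 1354.9144 = 1.9039

(Same formula on the original sums: (9×1176.3660 − 36.54×271.57) / (9×176.1286 − 36.54²) = 664.1262 / 249.9858 = 2.6567, matching the given fit.)

Step 3: Change in slope
Δβ₁ = 1.9039 − 2.6567 = -0.7528
Relative change = -0.7528 / 2.6567 × 100% = -28.3%
→ the slope decreases when the point is added.

Because the point sits below the extension of the original line at a high-leverage x, it tilts the fit down.
In practice: investigate whether it comes from the same population as the rest of the sample.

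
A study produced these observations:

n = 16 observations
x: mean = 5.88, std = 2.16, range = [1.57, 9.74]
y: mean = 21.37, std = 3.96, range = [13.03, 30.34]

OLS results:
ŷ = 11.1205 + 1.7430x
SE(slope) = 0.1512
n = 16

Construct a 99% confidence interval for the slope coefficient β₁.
The 99% CI for β₁ is (1.2929, 2.1931)

Confidence interval for the slope:

The 99% CI for β₁ is: β̂₁ ± t*(α/2, n-2) × SE(β̂₁)

Step 1: Find critical t-value
- Confidence level = 0.99
- Degrees of freedom = n - 2 = 16 - 2 = 14
- t*(α/2, 14) = 2.9768

Step 2: Calculate margin of error
Margin = 2.9768 × 0.1512 = 0.4501

Step 3: Construct interval
CI = 1.7430 ± 0.4501
CI = (1.2929, 2.1931)

Interpretation: intervals built this way capture the true β₁ in 99% of repeated samples; here the plausible range for the per-unit effect of x on y is 1.2929 to 2.1931.
Since 0 is outside the interval, a two-sided test at α = 0.01 would reject H₀: β₁ = 0.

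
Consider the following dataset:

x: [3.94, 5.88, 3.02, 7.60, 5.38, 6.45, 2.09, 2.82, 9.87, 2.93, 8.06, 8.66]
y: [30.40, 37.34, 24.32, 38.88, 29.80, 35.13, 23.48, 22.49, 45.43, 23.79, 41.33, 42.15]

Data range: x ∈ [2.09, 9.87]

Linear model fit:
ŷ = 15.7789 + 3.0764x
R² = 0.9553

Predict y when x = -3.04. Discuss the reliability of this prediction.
ŷ = 6.4266 (extrapolation — x = -3.04 lies outside [2.09, 9.87], so reliability is low).

Prediction calculation:
ŷ = 15.7789 + 3.0764 × (-3.04)
ŷ = 6.4266

Reliability:
- Data range: x ∈ [2.09, 9.87]
- Prediction point: x = -3.04 is 5.13 units below the observed range → this is EXTRAPOLATION, not interpolation

Why that matters here:
- R² describes fit only over the sampled x values; it says nothing about behaviour beyond them
- There are no observations near this x to validate the fitted line there
- The linear relationship may not hold outside the observed range

Report the number if required, but flag clearly that it is an extrapolation.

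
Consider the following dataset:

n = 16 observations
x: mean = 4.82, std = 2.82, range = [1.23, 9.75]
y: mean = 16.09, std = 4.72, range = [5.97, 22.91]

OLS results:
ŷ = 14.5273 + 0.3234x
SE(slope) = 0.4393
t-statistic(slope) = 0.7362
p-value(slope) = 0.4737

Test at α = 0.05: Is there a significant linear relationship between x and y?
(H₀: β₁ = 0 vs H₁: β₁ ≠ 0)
Since p-value = 0.4737 ≥ α = 0.05, fail to reject H₀ — the slope is not significantly different from 0.

Hypothesis test for the slope coefficient:

H₀: β₁ = 0 (no linear relationship)
H₁: β₁ ≠ 0 (linear relationship exists)

Test statistic: t = β̂₁ / SE(β̂₁) = 0.3234 / 0.4393 = 0.7362

The p-value (0.4737) is the probability, under H₀, of a t-statistic at least as extreme as |t| = 0.7362 (two-sided, df = n − 2 = 14).

Decision rule: reject H₀ if p-value < α.
p-value = 0.4737 ≥ α = 0.05 → fail to reject H₀.

Conclusion: the linear association between x and y is not significant at the 5% level.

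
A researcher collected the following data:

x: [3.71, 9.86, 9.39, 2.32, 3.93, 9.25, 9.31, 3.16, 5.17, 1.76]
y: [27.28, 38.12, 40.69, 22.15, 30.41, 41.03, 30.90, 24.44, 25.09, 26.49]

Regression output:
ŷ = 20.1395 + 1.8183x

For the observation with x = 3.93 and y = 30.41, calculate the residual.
Residual = 3.1246

The residual is the difference between the actual value and the predicted value:

Residual = y - ŷ

Step 1: Calculate predicted value
ŷ = 20.1395 + 1.8183 × 3.93
ŷ = 27.2854

Step 2: Calculate residual
Residual = 30.41 - 27.2854
Residual = 3.1246

Interpretation: the model underestimates the actual value by 3.1246 at this point (positive residual → observation lies above the fitted line).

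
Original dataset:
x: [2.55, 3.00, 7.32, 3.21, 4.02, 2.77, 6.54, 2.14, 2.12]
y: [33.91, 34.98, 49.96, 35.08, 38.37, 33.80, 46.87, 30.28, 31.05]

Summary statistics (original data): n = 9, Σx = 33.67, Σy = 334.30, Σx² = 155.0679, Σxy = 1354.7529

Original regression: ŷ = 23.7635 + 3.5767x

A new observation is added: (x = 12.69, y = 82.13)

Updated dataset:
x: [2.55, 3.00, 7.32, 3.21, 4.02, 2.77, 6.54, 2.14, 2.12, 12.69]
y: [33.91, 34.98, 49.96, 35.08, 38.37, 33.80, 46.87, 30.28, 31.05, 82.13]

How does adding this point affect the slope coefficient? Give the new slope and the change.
Adding the point moves β₁ from 3.5767 to 4.6098, i.e. it increases by 1.0331 (+28.9%).

The new point has HIGH LEVERAGE: x = 12.69 is far from the original mean x̄ = 33.67/9 ≈ 3.74 (original range [2.12, 7.32]).

Step 1: Update the sums with the new point (n goes from 9 to 10)
Σx  = 33.67 + 12.69 = 46.36
Σy  = 334.30 + 82.13 = 416.43
Σx² = 155.0679 + 12.69² = 155.0679 + 161.0361 = 316.1040
Σxy = 1354.7529 + 12.69×82.13 = 1354.7529 + 1042.2297 = 2396.9826

Step 2: Recompute the slope with b₁ = (nΣxy − ΣxΣy) / (nΣx² − (Σx)²)
Numerator   = 10×2396.9826 − 46.36×416.43 = 23969.8260 − 19305.6948 = 4664.1312
Denominator = 10×316.1040 − 46.36² = 3161.0400 − 2149.2496 = 1011.7904
b₁(new) = 4664.1312 / 1011.7904 = 4.6098

(Same formula on the original sums: (9×1354.7529 − 33.67×334.30) / (9×155.0679 − 33.67²) = 936.8951 / 261.9422 = 3.5767, matching the given fit.)

Step 3: Change in slope
Δβ₁ = 4.6098 − 3.5767 = +1.0331
Relative change = +1.0331 / 3.5767 × 100% = +28.9%
→ the slope increases when the point is added.

A high-leverage point only changes the slope if it is off the original line; here y = 82.13 is above the original trend, so the slope increases.
In practice: check such a point for data-entry or measurement error.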